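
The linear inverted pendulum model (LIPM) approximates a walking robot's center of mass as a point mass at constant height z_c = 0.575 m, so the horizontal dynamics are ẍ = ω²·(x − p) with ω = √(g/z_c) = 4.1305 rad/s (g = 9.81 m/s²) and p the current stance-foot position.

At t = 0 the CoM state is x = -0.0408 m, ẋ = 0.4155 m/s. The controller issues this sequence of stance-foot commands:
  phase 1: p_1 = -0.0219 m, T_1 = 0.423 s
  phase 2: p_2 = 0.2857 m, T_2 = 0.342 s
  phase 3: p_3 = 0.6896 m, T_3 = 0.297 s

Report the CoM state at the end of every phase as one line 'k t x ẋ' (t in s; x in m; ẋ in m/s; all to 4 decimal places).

phase 1: p=-0.0219, T=0.423, ωT=1.747201, cosh=2.956391, sinh=2.782130; start (x,ẋ)=(-0.040800, 0.415500) → end (x,ẋ)=(0.202087, 1.011189)
phase 2: p=0.2857, T=0.342, ωT=1.412631, cosh=2.175124, sinh=1.931622; start (x,ẋ)=(0.202087, 1.011189) → end (x,ẋ)=(0.576714, 1.532354)
phase 3: p=0.6896, T=0.297, ωT=1.226758, cosh=1.851700, sinh=1.558458; start (x,ẋ)=(0.576714, 1.532354) → end (x,ẋ)=(1.058733, 2.110785)

1 0.4230 0.2021 1.0112
2 0.7650 0.5767 1.5324
3 1.0620 1.0587 2.1108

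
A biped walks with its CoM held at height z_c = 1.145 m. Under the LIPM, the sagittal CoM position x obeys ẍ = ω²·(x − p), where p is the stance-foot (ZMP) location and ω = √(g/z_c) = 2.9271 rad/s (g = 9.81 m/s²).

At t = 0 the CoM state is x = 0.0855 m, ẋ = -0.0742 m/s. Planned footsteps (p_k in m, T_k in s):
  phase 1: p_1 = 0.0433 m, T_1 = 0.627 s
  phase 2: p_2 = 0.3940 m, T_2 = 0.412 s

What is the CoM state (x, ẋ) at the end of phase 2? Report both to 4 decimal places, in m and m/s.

x = -0.0662, ẋ = -1.0491

phase 1: p=0.0433, T=0.627, ωT=1.835292, cosh=3.213264, sinh=3.053698; start (x,ẋ)=(0.085500, -0.074200) → end (x,ẋ)=(0.101491, 0.138780)
phase 2: p=0.3940, T=0.412, ωT=1.205965, cosh=1.819692, sinh=1.520289; start (x,ẋ)=(0.101491, 0.138780) → end (x,ẋ)=(-0.066197, -1.049142)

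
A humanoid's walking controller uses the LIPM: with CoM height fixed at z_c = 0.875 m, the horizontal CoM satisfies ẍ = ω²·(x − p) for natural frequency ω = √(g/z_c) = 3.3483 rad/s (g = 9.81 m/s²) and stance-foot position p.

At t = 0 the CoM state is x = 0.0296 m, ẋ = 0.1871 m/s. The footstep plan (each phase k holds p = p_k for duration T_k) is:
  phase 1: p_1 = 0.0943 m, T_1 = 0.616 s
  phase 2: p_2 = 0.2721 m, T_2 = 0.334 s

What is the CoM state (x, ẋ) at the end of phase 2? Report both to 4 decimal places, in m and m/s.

x = -0.1376, ẋ = -1.1605

phase 1: p=0.0943, T=0.616, ωT=2.062553, cosh=3.996577, sinh=3.869448; start (x,ẋ)=(0.029600, 0.187100) → end (x,ẋ)=(0.051943, -0.090498)
phase 2: p=0.2721, T=0.334, ωT=1.118332, cosh=1.693286, sinh=1.366461; start (x,ẋ)=(0.051943, -0.090498) → end (x,ẋ)=(-0.137622, -1.160530)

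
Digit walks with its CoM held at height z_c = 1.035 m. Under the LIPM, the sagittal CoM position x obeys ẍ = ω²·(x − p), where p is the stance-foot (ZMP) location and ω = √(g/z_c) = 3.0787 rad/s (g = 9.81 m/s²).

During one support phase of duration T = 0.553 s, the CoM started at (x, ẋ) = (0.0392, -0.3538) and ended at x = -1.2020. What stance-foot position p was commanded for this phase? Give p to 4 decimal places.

ωT = 3.0787·0.553 = 1.702521; cosh(ωT) = 2.834994, sinh(ωT) = 2.652771
x(T) = p + (x₀−p)·cosh(ωT) + (ẋ₀/ω)·sinh(ωT) ⇒ p·(1 − cosh) = x(T) − x₀·cosh − (ẋ₀/ω)·sinh
numerator   = -1.2020 − (0.0392)·2.834994 − (-0.3538/3.0787)·2.652771 = -1.008279
denominator = 1 − 2.834994 = -1.834994
p = -1.008279 / -1.834994 = 0.5495

p = 0.5495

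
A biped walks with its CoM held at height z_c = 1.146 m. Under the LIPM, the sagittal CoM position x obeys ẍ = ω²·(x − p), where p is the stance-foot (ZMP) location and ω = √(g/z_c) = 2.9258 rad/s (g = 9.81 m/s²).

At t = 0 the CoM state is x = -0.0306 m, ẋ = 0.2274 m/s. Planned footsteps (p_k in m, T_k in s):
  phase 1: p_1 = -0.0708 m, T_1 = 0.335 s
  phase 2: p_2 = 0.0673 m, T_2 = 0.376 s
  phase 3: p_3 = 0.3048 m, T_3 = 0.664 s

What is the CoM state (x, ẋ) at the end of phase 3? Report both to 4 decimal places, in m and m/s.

x = 1.3019, ẋ = 3.0382

phase 1: p=-0.0708, T=0.335, ωT=0.980143, cosh=1.520047, sinh=1.144790; start (x,ẋ)=(-0.030600, 0.227400) → end (x,ẋ)=(0.079282, 0.480306)
phase 2: p=0.0673, T=0.376, ωT=1.100101, cosh=1.668653, sinh=1.335816; start (x,ẋ)=(0.079282, 0.480306) → end (x,ẋ)=(0.306584, 0.848292)
phase 3: p=0.3048, T=0.664, ωT=1.942731, cosh=3.560547, sinh=3.417235; start (x,ẋ)=(0.306584, 0.848292) → end (x,ẋ)=(1.301927, 3.038216)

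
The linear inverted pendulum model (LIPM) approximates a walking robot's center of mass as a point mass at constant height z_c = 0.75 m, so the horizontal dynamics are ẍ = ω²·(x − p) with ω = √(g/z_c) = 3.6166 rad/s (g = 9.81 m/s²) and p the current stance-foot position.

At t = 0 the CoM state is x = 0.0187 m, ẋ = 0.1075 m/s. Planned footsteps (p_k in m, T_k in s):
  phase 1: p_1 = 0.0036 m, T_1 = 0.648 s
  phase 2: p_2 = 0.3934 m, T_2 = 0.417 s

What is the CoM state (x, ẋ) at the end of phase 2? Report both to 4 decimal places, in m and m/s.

phase 1: p=0.0036, T=0.648, ωT=2.343557, cosh=5.257106, sinh=5.161120; start (x,ẋ)=(0.018700, 0.107500) → end (x,ẋ)=(0.236392, 0.846991)
phase 2: p=0.3934, T=0.417, ωT=1.508122, cosh=2.369782, sinh=2.148457; start (x,ẋ)=(0.236392, 0.846991) → end (x,ẋ)=(0.524483, 0.787213)

x = 0.5245, ẋ = 0.7872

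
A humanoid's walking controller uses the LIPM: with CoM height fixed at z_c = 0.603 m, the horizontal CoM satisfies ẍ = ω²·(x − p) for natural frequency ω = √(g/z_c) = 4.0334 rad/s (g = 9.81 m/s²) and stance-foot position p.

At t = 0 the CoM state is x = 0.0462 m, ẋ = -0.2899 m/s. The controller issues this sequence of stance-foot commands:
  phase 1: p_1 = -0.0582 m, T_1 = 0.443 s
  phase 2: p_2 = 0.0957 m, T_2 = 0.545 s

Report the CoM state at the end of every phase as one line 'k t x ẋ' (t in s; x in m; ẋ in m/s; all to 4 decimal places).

1 0.4430 0.0537 0.3321
2 0.9880 0.2703 0.7597

phase 1: p=-0.0582, T=0.443, ωT=1.786796, cosh=3.068895, sinh=2.901399; start (x,ẋ)=(0.046200, -0.289900) → end (x,ẋ)=(0.053655, 0.332069)
phase 2: p=0.0957, T=0.545, ωT=2.198203, cosh=4.559906, sinh=4.448904; start (x,ẋ)=(0.053655, 0.332069) → end (x,ẋ)=(0.270256, 0.759738)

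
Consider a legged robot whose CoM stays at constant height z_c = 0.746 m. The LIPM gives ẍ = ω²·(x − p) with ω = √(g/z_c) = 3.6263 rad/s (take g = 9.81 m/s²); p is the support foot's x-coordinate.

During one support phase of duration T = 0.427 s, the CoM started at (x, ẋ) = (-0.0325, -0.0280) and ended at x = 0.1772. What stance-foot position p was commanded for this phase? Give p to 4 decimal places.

ωT = 3.6263·0.427 = 1.548430; cosh(ωT) = 2.458330, sinh(ωT) = 2.245749
x(T) = p + (x₀−p)·cosh(ωT) + (ẋ₀/ω)·sinh(ωT) ⇒ p·(1 − cosh) = x(T) − x₀·cosh − (ẋ₀/ω)·sinh
numerator   = 0.1772 − (-0.0325)·2.458330 − (-0.0280/3.6263)·2.245749 = 0.274436
denominator = 1 − 2.458330 = -1.458330
p = 0.274436 / -1.458330 = -0.1882

p = -0.1882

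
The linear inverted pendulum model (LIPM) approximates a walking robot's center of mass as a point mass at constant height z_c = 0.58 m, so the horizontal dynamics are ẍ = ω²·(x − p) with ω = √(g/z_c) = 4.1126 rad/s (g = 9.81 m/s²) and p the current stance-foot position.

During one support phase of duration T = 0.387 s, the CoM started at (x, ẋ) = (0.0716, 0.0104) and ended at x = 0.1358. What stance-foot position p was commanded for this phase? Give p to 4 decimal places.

p = 0.0342

ωT = 4.1126·0.387 = 1.591576; cosh(ωT) = 2.557544, sinh(ωT) = 2.353940
x(T) = p + (x₀−p)·cosh(ωT) + (ẋ₀/ω)·sinh(ωT) ⇒ p·(1 − cosh) = x(T) − x₀·cosh − (ẋ₀/ω)·sinh
numerator   = 0.1358 − (0.0716)·2.557544 − (0.0104/4.1126)·2.353940 = -0.053273
denominator = 1 − 2.557544 = -1.557544
p = -0.053273 / -1.557544 = 0.0342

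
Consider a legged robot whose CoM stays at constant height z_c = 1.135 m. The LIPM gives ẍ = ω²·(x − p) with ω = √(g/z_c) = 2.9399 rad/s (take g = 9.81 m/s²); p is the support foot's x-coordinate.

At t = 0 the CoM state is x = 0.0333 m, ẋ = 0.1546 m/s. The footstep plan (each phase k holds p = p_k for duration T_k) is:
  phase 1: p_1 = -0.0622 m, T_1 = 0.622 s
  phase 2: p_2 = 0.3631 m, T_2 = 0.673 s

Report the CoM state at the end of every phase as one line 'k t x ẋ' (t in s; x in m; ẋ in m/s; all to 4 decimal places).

1 0.6220 0.4022 1.3450
2 1.2950 2.1299 5.3642

phase 1: p=-0.0622, T=0.622, ωT=1.828618, cosh=3.192956, sinh=3.032320; start (x,ẋ)=(0.033300, 0.154600) → end (x,ẋ)=(0.402187, 1.344987)
phase 2: p=0.3631, T=0.673, ωT=1.978553, cosh=3.685269, sinh=3.546999; start (x,ẋ)=(0.402187, 1.344987) → end (x,ẋ)=(2.129878, 5.364233)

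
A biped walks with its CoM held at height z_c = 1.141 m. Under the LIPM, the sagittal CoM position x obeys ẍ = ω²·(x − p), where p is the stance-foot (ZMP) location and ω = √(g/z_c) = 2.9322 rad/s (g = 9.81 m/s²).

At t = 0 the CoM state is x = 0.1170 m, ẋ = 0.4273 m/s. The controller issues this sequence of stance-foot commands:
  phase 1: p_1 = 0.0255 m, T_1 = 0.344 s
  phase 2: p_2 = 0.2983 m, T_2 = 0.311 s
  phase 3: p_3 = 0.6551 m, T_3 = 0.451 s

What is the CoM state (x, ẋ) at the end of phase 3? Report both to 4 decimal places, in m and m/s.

x = 1.6862, ẋ = 3.3941

phase 1: p=0.0255, T=0.344, ωT=1.008677, cosh=1.553336, sinh=1.188635; start (x,ẋ)=(0.117000, 0.427300) → end (x,ẋ)=(0.340846, 0.982647)
phase 2: p=0.2983, T=0.311, ωT=0.911914, cosh=1.445419, sinh=1.043664; start (x,ẋ)=(0.340846, 0.982647) → end (x,ẋ)=(0.709552, 1.550537)
phase 3: p=0.6551, T=0.451, ωT=1.322422, cosh=2.009494, sinh=1.743005; start (x,ẋ)=(0.709552, 1.550537) → end (x,ẋ)=(1.686217, 3.394092)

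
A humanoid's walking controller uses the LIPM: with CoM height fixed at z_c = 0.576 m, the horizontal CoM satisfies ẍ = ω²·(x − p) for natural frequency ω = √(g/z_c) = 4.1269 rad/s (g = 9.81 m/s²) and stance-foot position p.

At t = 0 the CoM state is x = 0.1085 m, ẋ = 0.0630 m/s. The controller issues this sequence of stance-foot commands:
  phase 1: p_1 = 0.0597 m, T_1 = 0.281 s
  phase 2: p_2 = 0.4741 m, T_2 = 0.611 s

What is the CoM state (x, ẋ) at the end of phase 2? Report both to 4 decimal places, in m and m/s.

phase 1: p=0.0597, T=0.281, ωT=1.159659, cosh=1.751219, sinh=1.437626; start (x,ẋ)=(0.108500, 0.063000) → end (x,ẋ)=(0.167106, 0.399854)
phase 2: p=0.4741, T=0.611, ωT=2.521536, cosh=6.264018, sinh=6.183682; start (x,ẋ)=(0.167106, 0.399854) → end (x,ẋ)=(-0.849782, -5.329623)

x = -0.8498, ẋ = -5.3296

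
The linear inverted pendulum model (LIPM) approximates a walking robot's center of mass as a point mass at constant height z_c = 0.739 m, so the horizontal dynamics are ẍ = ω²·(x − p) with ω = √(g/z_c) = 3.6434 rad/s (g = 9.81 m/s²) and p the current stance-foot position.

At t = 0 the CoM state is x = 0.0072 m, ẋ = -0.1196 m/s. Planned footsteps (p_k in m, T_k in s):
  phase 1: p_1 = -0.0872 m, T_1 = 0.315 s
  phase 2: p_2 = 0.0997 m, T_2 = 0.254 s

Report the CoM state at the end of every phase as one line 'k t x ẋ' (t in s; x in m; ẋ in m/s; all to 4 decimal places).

phase 1: p=-0.0872, T=0.315, ωT=1.147671, cosh=1.734111, sinh=1.416735; start (x,ẋ)=(0.007200, -0.119600) → end (x,ẋ)=(0.029994, 0.279868)
phase 2: p=0.0997, T=0.254, ωT=0.925424, cosh=1.459650, sinh=1.063287; start (x,ẋ)=(0.029994, 0.279868) → end (x,ẋ)=(0.079629, 0.138468)

1 0.3150 0.0300 0.2799
2 0.5690 0.0796 0.1385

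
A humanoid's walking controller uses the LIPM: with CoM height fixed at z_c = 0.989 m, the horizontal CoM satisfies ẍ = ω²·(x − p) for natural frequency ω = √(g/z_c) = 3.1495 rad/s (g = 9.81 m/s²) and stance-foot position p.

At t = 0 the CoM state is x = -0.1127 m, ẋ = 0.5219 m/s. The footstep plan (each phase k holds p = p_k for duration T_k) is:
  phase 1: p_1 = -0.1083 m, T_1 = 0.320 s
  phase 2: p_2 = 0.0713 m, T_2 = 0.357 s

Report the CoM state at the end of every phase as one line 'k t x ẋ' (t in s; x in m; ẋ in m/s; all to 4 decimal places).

1 0.3200 0.0816 0.7937
2 0.6770 0.4358 1.3953

phase 1: p=-0.1083, T=0.320, ωT=1.007840, cosh=1.552342, sinh=1.187335; start (x,ẋ)=(-0.112700, 0.521900) → end (x,ẋ)=(0.081622, 0.793713)
phase 2: p=0.0713, T=0.357, ωT=1.124372, cosh=1.701569, sinh=1.376712; start (x,ẋ)=(0.081622, 0.793713) → end (x,ẋ)=(0.435812, 1.395312)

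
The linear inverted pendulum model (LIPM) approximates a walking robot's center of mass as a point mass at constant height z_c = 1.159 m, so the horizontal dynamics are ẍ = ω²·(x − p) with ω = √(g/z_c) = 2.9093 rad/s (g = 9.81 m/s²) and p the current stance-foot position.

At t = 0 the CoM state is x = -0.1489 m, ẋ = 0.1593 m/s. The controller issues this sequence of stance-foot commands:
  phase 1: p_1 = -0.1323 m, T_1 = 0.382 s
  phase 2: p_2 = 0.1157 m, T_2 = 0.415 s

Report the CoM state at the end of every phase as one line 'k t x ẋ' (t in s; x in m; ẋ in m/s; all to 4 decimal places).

phase 1: p=-0.1323, T=0.382, ωT=1.111353, cosh=1.683789, sinh=1.354676; start (x,ẋ)=(-0.148900, 0.159300) → end (x,ẋ)=(-0.086075, 0.202804)
phase 2: p=0.1157, T=0.415, ωT=1.207359, cosh=1.821814, sinh=1.522828; start (x,ẋ)=(-0.086075, 0.202804) → end (x,ẋ)=(-0.145742, -0.524465)

1 0.3820 -0.0861 0.2028
2 0.7970 -0.1457 -0.5245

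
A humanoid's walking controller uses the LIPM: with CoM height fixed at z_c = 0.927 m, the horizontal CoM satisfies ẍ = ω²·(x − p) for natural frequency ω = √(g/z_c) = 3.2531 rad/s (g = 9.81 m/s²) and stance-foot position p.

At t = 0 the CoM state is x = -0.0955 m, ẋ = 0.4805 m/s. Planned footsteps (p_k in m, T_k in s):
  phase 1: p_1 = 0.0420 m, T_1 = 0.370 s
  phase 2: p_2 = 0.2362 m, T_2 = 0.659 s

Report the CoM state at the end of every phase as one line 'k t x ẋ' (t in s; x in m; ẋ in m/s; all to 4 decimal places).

1 0.3700 0.0162 0.1945
2 1.0290 -0.4636 -2.1697

phase 1: p=0.0420, T=0.370, ωT=1.203647, cosh=1.816173, sinh=1.516075; start (x,ẋ)=(-0.095500, 0.480500) → end (x,ẋ)=(0.016209, 0.194529)
phase 2: p=0.2362, T=0.659, ωT=2.143793, cosh=4.324473, sinh=4.207263; start (x,ẋ)=(0.016209, 0.194529) → end (x,ẋ)=(-0.463561, -2.169712)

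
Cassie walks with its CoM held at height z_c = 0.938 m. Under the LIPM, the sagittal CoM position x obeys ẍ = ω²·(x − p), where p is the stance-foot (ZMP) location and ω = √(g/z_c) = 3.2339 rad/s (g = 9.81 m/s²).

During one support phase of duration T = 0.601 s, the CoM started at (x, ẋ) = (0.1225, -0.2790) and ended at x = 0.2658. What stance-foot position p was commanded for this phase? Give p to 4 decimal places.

ωT = 3.2339·0.601 = 1.943574; cosh(ωT) = 3.563428, sinh(ωT) = 3.420237
x(T) = p + (x₀−p)·cosh(ωT) + (ẋ₀/ω)·sinh(ωT) ⇒ p·(1 − cosh) = x(T) − x₀·cosh − (ẋ₀/ω)·sinh
numerator   = 0.2658 − (0.1225)·3.563428 − (-0.2790/3.2339)·3.420237 = 0.124356
denominator = 1 − 3.563428 = -2.563428
p = 0.124356 / -2.563428 = -0.0485

p = -0.0485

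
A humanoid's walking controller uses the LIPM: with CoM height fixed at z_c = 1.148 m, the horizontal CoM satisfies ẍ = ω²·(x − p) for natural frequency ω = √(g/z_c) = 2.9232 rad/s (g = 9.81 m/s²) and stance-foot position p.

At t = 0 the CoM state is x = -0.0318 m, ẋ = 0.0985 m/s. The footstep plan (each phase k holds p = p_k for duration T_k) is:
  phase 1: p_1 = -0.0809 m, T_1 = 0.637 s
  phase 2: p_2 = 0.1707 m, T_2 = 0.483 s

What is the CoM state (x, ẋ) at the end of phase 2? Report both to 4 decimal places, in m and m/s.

x = 0.7177, ẋ = 1.7764

phase 1: p=-0.0809, T=0.637, ωT=1.862078, cosh=3.296226, sinh=3.140876; start (x,ẋ)=(-0.031800, 0.098500) → end (x,ẋ)=(0.186779, 0.775485)
phase 2: p=0.1707, T=0.483, ωT=1.411906, cosh=2.173723, sinh=1.930045; start (x,ẋ)=(0.186779, 0.775485) → end (x,ẋ)=(0.717667, 1.776410)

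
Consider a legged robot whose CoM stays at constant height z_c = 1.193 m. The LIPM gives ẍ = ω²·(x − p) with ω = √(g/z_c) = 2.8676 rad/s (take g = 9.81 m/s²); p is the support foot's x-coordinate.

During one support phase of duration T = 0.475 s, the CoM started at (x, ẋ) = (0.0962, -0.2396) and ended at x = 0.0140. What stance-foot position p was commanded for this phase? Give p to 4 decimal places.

ωT = 2.8676·0.475 = 1.362110; cosh(ωT) = 2.080271, sinh(ωT) = 1.824152
x(T) = p + (x₀−p)·cosh(ωT) + (ẋ₀/ω)·sinh(ωT) ⇒ p·(1 − cosh) = x(T) − x₀·cosh − (ẋ₀/ω)·sinh
numerator   = 0.0140 − (0.0962)·2.080271 − (-0.2396/2.8676)·1.824152 = -0.033707
denominator = 1 − 2.080271 = -1.080271
p = -0.033707 / -1.080271 = 0.0312

p = 0.0312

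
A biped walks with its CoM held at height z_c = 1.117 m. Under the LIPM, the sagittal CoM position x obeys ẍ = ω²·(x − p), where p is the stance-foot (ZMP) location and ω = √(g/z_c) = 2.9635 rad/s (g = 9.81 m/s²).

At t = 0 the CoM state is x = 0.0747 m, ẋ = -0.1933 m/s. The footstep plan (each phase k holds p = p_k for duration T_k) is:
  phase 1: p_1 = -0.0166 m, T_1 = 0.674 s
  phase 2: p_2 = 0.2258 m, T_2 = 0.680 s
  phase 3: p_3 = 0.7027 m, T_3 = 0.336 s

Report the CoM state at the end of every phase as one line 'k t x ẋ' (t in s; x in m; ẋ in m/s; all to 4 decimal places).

phase 1: p=-0.0166, T=0.674, ωT=1.997399, cosh=3.752775, sinh=3.617087; start (x,ẋ)=(0.074700, -0.193300) → end (x,ẋ)=(0.090097, 0.253255)
phase 2: p=0.2258, T=0.680, ωT=2.015180, cosh=3.817687, sinh=3.684391; start (x,ẋ)=(0.090097, 0.253255) → end (x,ẋ)=(0.022589, -0.514852)
phase 3: p=0.7027, T=0.336, ωT=0.995736, cosh=1.538084, sinh=1.168632; start (x,ẋ)=(0.022589, -0.514852) → end (x,ẋ)=(-0.546396, -3.147275)

1 0.6740 0.0901 0.2533
2 1.3540 0.0226 -0.5149
3 1.6900 -0.5464 -3.1473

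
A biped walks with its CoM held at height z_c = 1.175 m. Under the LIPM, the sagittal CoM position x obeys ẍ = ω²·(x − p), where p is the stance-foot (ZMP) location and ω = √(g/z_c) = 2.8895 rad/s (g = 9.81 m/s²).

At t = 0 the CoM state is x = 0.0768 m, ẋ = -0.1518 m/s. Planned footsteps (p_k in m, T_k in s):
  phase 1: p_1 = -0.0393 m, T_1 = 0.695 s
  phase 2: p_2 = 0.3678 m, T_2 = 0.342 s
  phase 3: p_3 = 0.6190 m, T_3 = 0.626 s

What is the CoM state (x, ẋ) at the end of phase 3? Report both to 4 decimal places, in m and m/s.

x = 0.3649, ẋ = -0.5475

phase 1: p=-0.0393, T=0.695, ωT=2.008202, cosh=3.792072, sinh=3.657842; start (x,ẋ)=(0.076800, -0.151800) → end (x,ẋ)=(0.208795, 0.651463)
phase 2: p=0.3678, T=0.342, ωT=0.988209, cosh=1.529331, sinh=1.157088; start (x,ẋ)=(0.208795, 0.651463) → end (x,ẋ)=(0.385504, 0.464683)
phase 3: p=0.6190, T=0.626, ωT=1.808827, cosh=3.133565, sinh=2.969719; start (x,ẋ)=(0.385504, 0.464683) → end (x,ẋ)=(0.364909, -0.547514)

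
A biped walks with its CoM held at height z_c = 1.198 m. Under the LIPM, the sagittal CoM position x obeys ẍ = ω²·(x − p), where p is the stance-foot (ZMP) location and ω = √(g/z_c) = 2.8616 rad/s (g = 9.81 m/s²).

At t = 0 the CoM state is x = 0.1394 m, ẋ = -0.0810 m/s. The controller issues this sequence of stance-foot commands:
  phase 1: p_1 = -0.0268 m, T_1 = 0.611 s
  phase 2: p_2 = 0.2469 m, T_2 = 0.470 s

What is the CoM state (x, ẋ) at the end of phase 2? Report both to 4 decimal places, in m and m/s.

phase 1: p=-0.0268, T=0.611, ωT=1.748438, cosh=2.959832, sinh=2.785787; start (x,ẋ)=(0.139400, -0.081000) → end (x,ẋ)=(0.386270, 1.085168)
phase 2: p=0.2469, T=0.470, ωT=1.344952, cosh=2.049277, sinh=1.788725; start (x,ẋ)=(0.386270, 1.085168) → end (x,ẋ)=(1.210823, 2.937192)

x = 1.2108, ẋ = 2.9372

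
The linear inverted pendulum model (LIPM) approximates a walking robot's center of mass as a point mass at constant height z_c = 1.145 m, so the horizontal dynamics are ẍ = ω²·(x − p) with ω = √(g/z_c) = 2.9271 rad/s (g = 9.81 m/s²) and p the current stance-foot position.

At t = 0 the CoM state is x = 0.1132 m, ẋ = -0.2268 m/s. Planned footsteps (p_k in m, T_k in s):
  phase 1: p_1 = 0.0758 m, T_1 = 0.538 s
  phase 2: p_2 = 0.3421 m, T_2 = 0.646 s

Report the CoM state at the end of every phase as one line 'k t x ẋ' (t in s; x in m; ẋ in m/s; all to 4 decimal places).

phase 1: p=0.0758, T=0.538, ωT=1.574780, cosh=2.518366, sinh=2.311312; start (x,ẋ)=(0.113200, -0.226800) → end (x,ẋ)=(-0.009100, -0.318138)
phase 2: p=0.3421, T=0.646, ωT=1.890907, cosh=3.388154, sinh=3.237219; start (x,ẋ)=(-0.009100, -0.318138) → end (x,ẋ)=(-1.199664, -4.405754)

1 0.5380 -0.0091 -0.3181
2 1.1840 -1.1997 -4.4058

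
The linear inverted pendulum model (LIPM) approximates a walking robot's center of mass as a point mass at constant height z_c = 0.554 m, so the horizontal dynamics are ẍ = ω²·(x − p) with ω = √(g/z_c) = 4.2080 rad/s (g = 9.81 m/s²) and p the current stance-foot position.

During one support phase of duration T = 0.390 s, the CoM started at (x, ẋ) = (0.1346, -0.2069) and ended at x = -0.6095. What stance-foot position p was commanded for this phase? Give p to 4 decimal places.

ωT = 4.2080·0.390 = 1.641120; cosh(ωT) = 2.677355, sinh(ωT) = 2.483592
x(T) = p + (x₀−p)·cosh(ωT) + (ẋ₀/ω)·sinh(ωT) ⇒ p·(1 − cosh) = x(T) − x₀·cosh − (ẋ₀/ω)·sinh
numerator   = -0.6095 − (0.1346)·2.677355 − (-0.2069/4.2080)·2.483592 = -0.847758
denominator = 1 − 2.677355 = -1.677355
p = -0.847758 / -1.677355 = 0.5054

p = 0.5054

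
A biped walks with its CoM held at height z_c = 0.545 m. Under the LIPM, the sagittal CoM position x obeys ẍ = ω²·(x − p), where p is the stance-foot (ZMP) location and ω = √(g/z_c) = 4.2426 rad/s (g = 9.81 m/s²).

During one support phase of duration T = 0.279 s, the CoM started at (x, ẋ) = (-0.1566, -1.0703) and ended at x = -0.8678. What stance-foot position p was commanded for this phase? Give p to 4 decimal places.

p = 0.2730

ωT = 4.2426·0.279 = 1.183685; cosh(ωT) = 1.786269, sinh(ωT) = 1.480121
x(T) = p + (x₀−p)·cosh(ωT) + (ẋ₀/ω)·sinh(ωT) ⇒ p·(1 − cosh) = x(T) − x₀·cosh − (ẋ₀/ω)·sinh
numerator   = -0.8678 − (-0.1566)·1.786269 − (-1.0703/4.2426)·1.480121 = -0.214673
denominator = 1 − 1.786269 = -0.786269
p = -0.214673 / -0.786269 = 0.2730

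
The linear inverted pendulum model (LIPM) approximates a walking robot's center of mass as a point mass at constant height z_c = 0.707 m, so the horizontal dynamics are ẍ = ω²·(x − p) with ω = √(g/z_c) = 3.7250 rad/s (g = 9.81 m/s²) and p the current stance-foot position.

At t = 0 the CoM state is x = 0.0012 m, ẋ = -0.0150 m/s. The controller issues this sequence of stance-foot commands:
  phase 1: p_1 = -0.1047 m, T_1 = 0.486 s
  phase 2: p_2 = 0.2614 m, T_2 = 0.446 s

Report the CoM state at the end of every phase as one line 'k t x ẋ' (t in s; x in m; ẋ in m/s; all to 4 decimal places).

1 0.4860 0.2156 1.1263
2 0.9320 0.9041 2.6401

phase 1: p=-0.1047, T=0.486, ωT=1.810350, cosh=3.138092, sinh=2.974495; start (x,ẋ)=(0.001200, -0.015000) → end (x,ẋ)=(0.215646, 1.126300)
phase 2: p=0.2614, T=0.446, ωT=1.661350, cosh=2.728149, sinh=2.538267; start (x,ẋ)=(0.215646, 1.126300) → end (x,ẋ)=(0.904053, 2.640109)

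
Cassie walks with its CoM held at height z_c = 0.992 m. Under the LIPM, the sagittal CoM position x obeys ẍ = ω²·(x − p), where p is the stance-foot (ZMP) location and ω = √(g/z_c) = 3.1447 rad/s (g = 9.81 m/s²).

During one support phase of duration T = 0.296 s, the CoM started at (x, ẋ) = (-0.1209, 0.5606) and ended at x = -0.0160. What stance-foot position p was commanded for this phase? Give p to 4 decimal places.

p = 0.0640

ωT = 3.1447·0.296 = 0.930831; cosh(ωT) = 1.465421, sinh(ωT) = 1.071195
x(T) = p + (x₀−p)·cosh(ωT) + (ẋ₀/ω)·sinh(ωT) ⇒ p·(1 − cosh) = x(T) − x₀·cosh − (ẋ₀/ω)·sinh
numerator   = -0.0160 − (-0.1209)·1.465421 − (0.5606/3.1447)·1.071195 = -0.029791
denominator = 1 − 1.465421 = -0.465421
p = -0.029791 / -0.465421 = 0.0640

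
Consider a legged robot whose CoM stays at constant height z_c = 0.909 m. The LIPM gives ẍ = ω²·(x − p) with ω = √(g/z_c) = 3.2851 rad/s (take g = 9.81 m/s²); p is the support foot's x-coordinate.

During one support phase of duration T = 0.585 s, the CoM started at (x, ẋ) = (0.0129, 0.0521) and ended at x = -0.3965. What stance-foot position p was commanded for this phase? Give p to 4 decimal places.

ωT = 3.2851·0.585 = 1.921783; cosh(ωT) = 3.489740, sinh(ωT) = 3.343394
x(T) = p + (x₀−p)·cosh(ωT) + (ẋ₀/ω)·sinh(ωT) ⇒ p·(1 − cosh) = x(T) − x₀·cosh − (ẋ₀/ω)·sinh
numerator   = -0.3965 − (0.0129)·3.489740 − (0.0521/3.2851)·3.343394 = -0.494542
denominator = 1 − 3.489740 = -2.489740
p = -0.494542 / -2.489740 = 0.1986

p = 0.1986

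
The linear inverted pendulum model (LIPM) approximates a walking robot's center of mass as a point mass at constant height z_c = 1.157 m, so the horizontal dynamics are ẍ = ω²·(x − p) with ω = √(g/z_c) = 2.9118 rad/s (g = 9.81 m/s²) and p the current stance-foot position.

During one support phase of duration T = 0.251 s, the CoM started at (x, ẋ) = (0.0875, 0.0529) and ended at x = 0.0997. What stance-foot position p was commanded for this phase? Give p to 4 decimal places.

p = 0.0957

ωT = 2.9118·0.251 = 0.730862; cosh(ωT) = 1.279182, sinh(ωT) = 0.797688
x(T) = p + (x₀−p)·cosh(ωT) + (ẋ₀/ω)·sinh(ωT) ⇒ p·(1 − cosh) = x(T) − x₀·cosh − (ẋ₀/ω)·sinh
numerator   = 0.0997 − (0.0875)·1.279182 − (0.0529/2.9118)·0.797688 = -0.026720
denominator = 1 − 1.279182 = -0.279182
p = -0.026720 / -0.279182 = 0.0957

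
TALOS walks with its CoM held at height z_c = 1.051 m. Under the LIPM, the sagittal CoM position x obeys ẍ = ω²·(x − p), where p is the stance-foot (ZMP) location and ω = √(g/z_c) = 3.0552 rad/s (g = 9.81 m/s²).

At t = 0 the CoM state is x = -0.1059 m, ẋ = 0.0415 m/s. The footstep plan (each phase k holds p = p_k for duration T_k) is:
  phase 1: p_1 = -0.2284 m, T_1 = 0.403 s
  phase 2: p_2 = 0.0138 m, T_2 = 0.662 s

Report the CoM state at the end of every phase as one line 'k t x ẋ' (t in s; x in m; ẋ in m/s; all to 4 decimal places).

phase 1: p=-0.2284, T=0.403, ωT=1.231246, cosh=1.858711, sinh=1.566782; start (x,ẋ)=(-0.105900, 0.041500) → end (x,ẋ)=(0.020574, 0.663524)
phase 2: p=0.0138, T=0.662, ωT=2.022542, cosh=3.844917, sinh=3.712598; start (x,ẋ)=(0.020574, 0.663524) → end (x,ẋ)=(0.846143, 2.628033)

1 0.4030 0.0206 0.6635
2 1.0650 0.8461 2.6280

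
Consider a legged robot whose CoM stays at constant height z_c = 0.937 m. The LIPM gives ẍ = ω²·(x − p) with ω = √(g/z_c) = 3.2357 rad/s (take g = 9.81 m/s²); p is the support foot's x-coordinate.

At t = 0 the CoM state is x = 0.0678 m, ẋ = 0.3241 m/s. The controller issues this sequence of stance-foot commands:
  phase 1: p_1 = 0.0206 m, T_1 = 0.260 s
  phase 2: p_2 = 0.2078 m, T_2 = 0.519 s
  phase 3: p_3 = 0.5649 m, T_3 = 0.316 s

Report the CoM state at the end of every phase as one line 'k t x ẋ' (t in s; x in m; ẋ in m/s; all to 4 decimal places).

phase 1: p=0.0206, T=0.260, ωT=0.841282, cosh=1.375248, sinh=0.944091; start (x,ẋ)=(0.067800, 0.324100) → end (x,ẋ)=(0.180075, 0.589904)
phase 2: p=0.2078, T=0.519, ωT=1.679328, cosh=2.774226, sinh=2.587727; start (x,ẋ)=(0.180075, 0.589904) → end (x,ẋ)=(0.602657, 1.404386)
phase 3: p=0.5649, T=0.316, ωT=1.022481, cosh=1.569893, sinh=1.210191; start (x,ẋ)=(0.602657, 1.404386) → end (x,ẋ)=(1.149432, 2.352586)

1 0.2600 0.1801 0.5899
2 0.7790 0.6027 1.4044
3 1.0950 1.1494 2.3526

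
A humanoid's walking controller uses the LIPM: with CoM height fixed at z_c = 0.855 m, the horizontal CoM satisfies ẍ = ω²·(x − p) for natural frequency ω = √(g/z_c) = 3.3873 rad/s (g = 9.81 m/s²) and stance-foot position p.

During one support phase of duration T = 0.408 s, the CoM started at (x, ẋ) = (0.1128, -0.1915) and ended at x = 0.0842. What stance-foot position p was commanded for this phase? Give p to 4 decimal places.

p = 0.0440

ωT = 3.3873·0.408 = 1.382018; cosh(ωT) = 2.117002, sinh(ωT) = 1.865931
x(T) = p + (x₀−p)·cosh(ωT) + (ẋ₀/ω)·sinh(ωT) ⇒ p·(1 − cosh) = x(T) − x₀·cosh − (ẋ₀/ω)·sinh
numerator   = 0.0842 − (0.1128)·2.117002 − (-0.1915/3.3873)·1.865931 = -0.049108
denominator = 1 − 2.117002 = -1.117002
p = -0.049108 / -1.117002 = 0.0440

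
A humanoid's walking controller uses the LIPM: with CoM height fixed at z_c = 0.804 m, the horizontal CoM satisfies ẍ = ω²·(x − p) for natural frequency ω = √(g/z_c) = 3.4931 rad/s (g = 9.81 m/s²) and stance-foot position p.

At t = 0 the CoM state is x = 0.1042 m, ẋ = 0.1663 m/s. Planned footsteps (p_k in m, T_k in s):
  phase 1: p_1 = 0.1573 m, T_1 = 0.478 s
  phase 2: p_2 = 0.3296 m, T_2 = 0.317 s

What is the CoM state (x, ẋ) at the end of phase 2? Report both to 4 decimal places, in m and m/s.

x = -0.0068, ẋ = -0.9544

phase 1: p=0.1573, T=0.478, ωT=1.669702, cosh=2.749444, sinh=2.561140; start (x,ẋ)=(0.104200, 0.166300) → end (x,ẋ)=(0.133236, -0.017817)
phase 2: p=0.3296, T=0.317, ωT=1.107313, cosh=1.678330, sinh=1.347885; start (x,ẋ)=(0.133236, -0.017817) → end (x,ẋ)=(-0.006839, -0.954444)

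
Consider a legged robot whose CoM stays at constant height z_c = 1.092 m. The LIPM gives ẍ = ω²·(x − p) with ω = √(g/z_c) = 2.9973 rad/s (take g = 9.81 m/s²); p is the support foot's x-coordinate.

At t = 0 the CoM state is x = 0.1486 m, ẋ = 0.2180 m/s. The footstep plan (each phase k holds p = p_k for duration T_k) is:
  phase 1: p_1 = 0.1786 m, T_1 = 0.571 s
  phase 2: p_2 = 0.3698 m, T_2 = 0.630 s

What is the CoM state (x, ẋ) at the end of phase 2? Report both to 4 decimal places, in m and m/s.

phase 1: p=0.1786, T=0.571, ωT=1.711458, cosh=2.858816, sinh=2.678214; start (x,ẋ)=(0.148600, 0.218000) → end (x,ẋ)=(0.287628, 0.382400)
phase 2: p=0.3698, T=0.630, ωT=1.888299, cosh=3.379724, sinh=3.228395; start (x,ẋ)=(0.287628, 0.382400) → end (x,ẋ)=(0.503963, 0.497268)

x = 0.5040, ẋ = 0.4973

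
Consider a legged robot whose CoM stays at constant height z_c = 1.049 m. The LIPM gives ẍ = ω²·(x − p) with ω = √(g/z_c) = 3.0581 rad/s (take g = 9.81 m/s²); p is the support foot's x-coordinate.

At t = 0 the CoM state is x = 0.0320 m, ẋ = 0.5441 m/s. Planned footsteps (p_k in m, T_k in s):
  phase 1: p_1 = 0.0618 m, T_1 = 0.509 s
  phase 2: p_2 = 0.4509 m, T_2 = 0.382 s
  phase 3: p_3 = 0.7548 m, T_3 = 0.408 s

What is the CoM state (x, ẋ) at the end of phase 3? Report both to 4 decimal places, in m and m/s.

phase 1: p=0.0618, T=0.509, ωT=1.556573, cosh=2.476699, sinh=2.265841; start (x,ẋ)=(0.032000, 0.544100) → end (x,ẋ)=(0.391135, 1.141083)
phase 2: p=0.4509, T=0.382, ωT=1.168194, cosh=1.763554, sinh=1.452626; start (x,ẋ)=(0.391135, 1.141083) → end (x,ẋ)=(0.887526, 1.746868)
phase 3: p=0.7548, T=0.408, ωT=1.247705, cosh=1.884752, sinh=1.597589; start (x,ẋ)=(0.887526, 1.746868) → end (x,ẋ)=(1.917541, 3.940857)

x = 1.9175, ẋ = 3.9409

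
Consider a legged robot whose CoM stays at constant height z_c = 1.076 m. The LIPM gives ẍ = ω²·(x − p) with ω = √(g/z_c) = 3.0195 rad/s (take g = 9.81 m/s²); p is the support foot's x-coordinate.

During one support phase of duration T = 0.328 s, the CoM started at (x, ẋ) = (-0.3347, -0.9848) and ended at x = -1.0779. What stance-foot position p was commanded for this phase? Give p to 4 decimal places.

ωT = 3.0195·0.328 = 0.990396; cosh(ωT) = 1.531865, sinh(ωT) = 1.160435
x(T) = p + (x₀−p)·cosh(ωT) + (ẋ₀/ω)·sinh(ωT) ⇒ p·(1 − cosh) = x(T) − x₀·cosh − (ẋ₀/ω)·sinh
numerator   = -1.0779 − (-0.3347)·1.531865 − (-0.9848/3.0195)·1.160435 = -0.186713
denominator = 1 − 1.531865 = -0.531865
p = -0.186713 / -0.531865 = 0.3511

p = 0.3511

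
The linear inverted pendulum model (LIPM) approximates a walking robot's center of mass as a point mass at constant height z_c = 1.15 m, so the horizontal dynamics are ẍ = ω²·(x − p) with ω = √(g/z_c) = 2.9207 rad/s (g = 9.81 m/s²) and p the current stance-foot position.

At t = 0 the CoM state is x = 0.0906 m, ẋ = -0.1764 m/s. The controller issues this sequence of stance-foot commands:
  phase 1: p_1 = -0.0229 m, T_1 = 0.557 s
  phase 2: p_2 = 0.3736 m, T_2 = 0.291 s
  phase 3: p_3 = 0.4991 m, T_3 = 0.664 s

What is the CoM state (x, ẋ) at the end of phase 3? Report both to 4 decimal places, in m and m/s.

phase 1: p=-0.0229, T=0.557, ωT=1.626830, cosh=2.642136, sinh=2.445584; start (x,ẋ)=(0.090600, -0.176400) → end (x,ẋ)=(0.129278, 0.344637)
phase 2: p=0.3736, T=0.291, ωT=0.849924, cosh=1.383458, sinh=0.956010; start (x,ẋ)=(0.129278, 0.344637) → end (x,ẋ)=(0.148398, -0.205410)
phase 3: p=0.4991, T=0.664, ωT=1.939345, cosh=3.548996, sinh=3.405197; start (x,ẋ)=(0.148398, -0.205410) → end (x,ẋ)=(-0.985025, -4.216930)

x = -0.9850, ẋ = -4.2169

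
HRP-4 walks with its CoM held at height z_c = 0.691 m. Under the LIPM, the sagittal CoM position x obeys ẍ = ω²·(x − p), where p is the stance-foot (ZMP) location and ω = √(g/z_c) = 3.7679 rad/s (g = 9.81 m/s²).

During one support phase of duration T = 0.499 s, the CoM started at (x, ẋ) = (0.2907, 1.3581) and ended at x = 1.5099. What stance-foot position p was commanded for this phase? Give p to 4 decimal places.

ωT = 3.7679·0.499 = 1.880182; cosh(ωT) = 3.353630, sinh(ωT) = 3.201068
x(T) = p + (x₀−p)·cosh(ωT) + (ẋ₀/ω)·sinh(ωT) ⇒ p·(1 − cosh) = x(T) − x₀·cosh − (ẋ₀/ω)·sinh
numerator   = 1.5099 − (0.2907)·3.353630 − (1.3581/3.7679)·3.201068 = -0.618792
denominator = 1 − 3.353630 = -2.353630
p = -0.618792 / -2.353630 = 0.2629

p = 0.2629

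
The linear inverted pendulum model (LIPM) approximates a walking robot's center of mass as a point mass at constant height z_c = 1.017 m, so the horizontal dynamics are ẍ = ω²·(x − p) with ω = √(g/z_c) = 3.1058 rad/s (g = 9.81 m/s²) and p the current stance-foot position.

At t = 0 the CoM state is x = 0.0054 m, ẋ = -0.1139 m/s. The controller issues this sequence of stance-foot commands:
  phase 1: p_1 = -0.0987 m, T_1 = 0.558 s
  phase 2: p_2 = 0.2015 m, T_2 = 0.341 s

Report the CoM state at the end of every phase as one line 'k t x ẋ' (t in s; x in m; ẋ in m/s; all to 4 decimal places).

phase 1: p=-0.0987, T=0.558, ωT=1.733036, cosh=2.917277, sinh=2.740530; start (x,ẋ)=(0.005400, -0.113900) → end (x,ẋ)=(0.104484, 0.553773)
phase 2: p=0.2015, T=0.341, ωT=1.059078, cosh=1.615243, sinh=1.268467; start (x,ẋ)=(0.104484, 0.553773) → end (x,ẋ)=(0.270967, 0.512274)

1 0.5580 0.1045 0.5538
2 0.8990 0.2710 0.5123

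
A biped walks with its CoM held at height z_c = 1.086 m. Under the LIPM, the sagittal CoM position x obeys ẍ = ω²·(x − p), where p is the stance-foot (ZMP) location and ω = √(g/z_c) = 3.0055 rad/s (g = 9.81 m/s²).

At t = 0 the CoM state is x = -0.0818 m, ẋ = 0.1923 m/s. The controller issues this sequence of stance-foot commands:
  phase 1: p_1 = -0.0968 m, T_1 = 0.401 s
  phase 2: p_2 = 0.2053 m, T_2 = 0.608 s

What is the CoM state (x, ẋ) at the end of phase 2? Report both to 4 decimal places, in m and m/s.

x = 0.0601, ẋ = -0.2831

phase 1: p=-0.0968, T=0.401, ωT=1.205206, cosh=1.818538, sinh=1.518907; start (x,ẋ)=(-0.081800, 0.192300) → end (x,ẋ)=(0.027662, 0.418181)
phase 2: p=0.2053, T=0.608, ωT=1.827344, cosh=3.189096, sinh=3.028256; start (x,ẋ)=(0.027662, 0.418181) → end (x,ẋ)=(0.060142, -0.283141)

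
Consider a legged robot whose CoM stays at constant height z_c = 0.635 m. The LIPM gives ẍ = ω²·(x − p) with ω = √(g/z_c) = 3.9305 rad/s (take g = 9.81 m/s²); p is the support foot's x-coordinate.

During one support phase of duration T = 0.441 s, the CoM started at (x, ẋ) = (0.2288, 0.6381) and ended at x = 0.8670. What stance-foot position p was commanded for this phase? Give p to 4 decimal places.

ωT = 3.9305·0.441 = 1.733351; cosh(ωT) = 2.918138, sinh(ωT) = 2.741447
x(T) = p + (x₀−p)·cosh(ωT) + (ẋ₀/ω)·sinh(ωT) ⇒ p·(1 − cosh) = x(T) − x₀·cosh − (ẋ₀/ω)·sinh
numerator   = 0.8670 − (0.2288)·2.918138 − (0.6381/3.9305)·2.741447 = -0.245732
denominator = 1 − 2.918138 = -1.918138
p = -0.245732 / -1.918138 = 0.1281

p = 0.1281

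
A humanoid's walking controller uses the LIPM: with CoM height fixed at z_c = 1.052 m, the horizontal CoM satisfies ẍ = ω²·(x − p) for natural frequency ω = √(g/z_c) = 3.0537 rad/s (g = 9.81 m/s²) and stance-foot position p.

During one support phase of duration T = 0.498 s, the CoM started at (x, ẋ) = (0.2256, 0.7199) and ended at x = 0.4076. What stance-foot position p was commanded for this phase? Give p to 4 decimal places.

p = 0.4629

ωT = 3.0537·0.498 = 1.520743; cosh(ωT) = 2.397086, sinh(ωT) = 2.178536
x(T) = p + (x₀−p)·cosh(ωT) + (ẋ₀/ω)·sinh(ωT) ⇒ p·(1 − cosh) = x(T) − x₀·cosh − (ẋ₀/ω)·sinh
numerator   = 0.4076 − (0.2256)·2.397086 − (0.7199/3.0537)·2.178536 = -0.646765
denominator = 1 − 2.397086 = -1.397086
p = -0.646765 / -1.397086 = 0.4629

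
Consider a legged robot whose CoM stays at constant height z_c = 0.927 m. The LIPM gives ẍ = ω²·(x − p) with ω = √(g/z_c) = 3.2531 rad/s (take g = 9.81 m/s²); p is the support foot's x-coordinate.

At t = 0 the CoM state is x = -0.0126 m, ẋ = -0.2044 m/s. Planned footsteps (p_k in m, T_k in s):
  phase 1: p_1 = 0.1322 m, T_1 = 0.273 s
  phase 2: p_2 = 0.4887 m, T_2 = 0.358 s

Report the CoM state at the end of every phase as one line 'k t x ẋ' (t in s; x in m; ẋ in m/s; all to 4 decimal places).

1 0.2730 -0.1370 -0.7660
2 0.6310 -0.9520 -4.2907

phase 1: p=0.1322, T=0.273, ωT=0.888096, cosh=1.420968, sinh=1.009530; start (x,ẋ)=(-0.012600, -0.204400) → end (x,ẋ)=(-0.136987, -0.765984)
phase 2: p=0.4887, T=0.358, ωT=1.164610, cosh=1.758358, sinh=1.446314; start (x,ẋ)=(-0.136987, -0.765984) → end (x,ẋ)=(-0.952036, -4.290736)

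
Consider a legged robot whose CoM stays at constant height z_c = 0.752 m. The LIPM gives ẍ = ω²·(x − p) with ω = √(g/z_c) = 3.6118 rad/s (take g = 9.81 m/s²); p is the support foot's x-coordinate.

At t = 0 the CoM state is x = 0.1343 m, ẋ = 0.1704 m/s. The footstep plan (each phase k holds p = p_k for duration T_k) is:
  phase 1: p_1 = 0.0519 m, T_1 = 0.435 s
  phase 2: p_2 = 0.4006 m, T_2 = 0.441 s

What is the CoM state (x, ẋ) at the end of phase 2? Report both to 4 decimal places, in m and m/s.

x = 1.0417, ẋ = 2.5661

phase 1: p=0.0519, T=0.435, ωT=1.571133, cosh=2.509953, sinh=2.302144; start (x,ẋ)=(0.134300, 0.170400) → end (x,ẋ)=(0.367332, 1.112842)
phase 2: p=0.4006, T=0.441, ωT=1.592804, cosh=2.560436, sinh=2.357081; start (x,ẋ)=(0.367332, 1.112842) → end (x,ẋ)=(1.041668, 2.566144)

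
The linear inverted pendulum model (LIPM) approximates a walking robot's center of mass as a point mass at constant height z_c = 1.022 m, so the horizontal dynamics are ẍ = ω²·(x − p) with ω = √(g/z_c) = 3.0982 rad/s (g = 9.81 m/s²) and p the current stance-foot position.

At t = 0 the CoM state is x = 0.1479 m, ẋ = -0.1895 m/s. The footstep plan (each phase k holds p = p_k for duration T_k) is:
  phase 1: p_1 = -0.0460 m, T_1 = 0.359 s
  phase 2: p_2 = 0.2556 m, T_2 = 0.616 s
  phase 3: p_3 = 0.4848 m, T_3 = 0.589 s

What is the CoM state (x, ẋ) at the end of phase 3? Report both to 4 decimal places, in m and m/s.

x = 1.8873, ẋ = 4.4759

phase 1: p=-0.0460, T=0.359, ωT=1.112254, cosh=1.685011, sinh=1.356194; start (x,ẋ)=(0.147900, -0.189500) → end (x,ẋ)=(0.197773, 0.495412)
phase 2: p=0.2556, T=0.616, ωT=1.908491, cosh=3.445606, sinh=3.297302; start (x,ẋ)=(0.197773, 0.495412) → end (x,ẋ)=(0.583598, 1.116246)
phase 3: p=0.4848, T=0.589, ωT=1.824840, cosh=3.181522, sinh=3.020279; start (x,ẋ)=(0.583598, 1.116246) → end (x,ẋ)=(1.887302, 4.475862)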